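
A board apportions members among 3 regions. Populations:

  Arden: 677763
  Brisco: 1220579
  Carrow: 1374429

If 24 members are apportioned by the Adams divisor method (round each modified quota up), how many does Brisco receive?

Standard divisor 3272771/24 ≈ 136365.458; standard quotas: Arden 4.970, Brisco 8.951, Carrow 10.079.
Rounding up gives 5, 9, 11 = 25 seats, so the divisor must be adjusted.
With modified divisor 145000: modified quotas Arden 4.674, Brisco 8.418, Carrow 9.479.
Rounding up: Arden 5, Brisco 9, Carrow 10 (total 24).
Brisco receives 9.

9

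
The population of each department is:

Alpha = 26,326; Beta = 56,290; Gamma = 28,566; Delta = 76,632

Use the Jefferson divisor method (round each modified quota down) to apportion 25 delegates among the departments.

Standard divisor 187814/25 ≈ 7512.56; standard quotas: Alpha 3.504, Beta 7.493, Gamma 3.802, Delta 10.201.
Rounding down gives 3, 7, 3, 10 = 23 seats, so the divisor must be adjusted.
With modified divisor 7000: modified quotas Alpha 3.761, Beta 8.041, Gamma 4.081, Delta 10.947.
Rounding down: Alpha 3, Beta 8, Gamma 4, Delta 10 (total 25).

Alpha 3, Beta 8, Gamma 4, Delta 10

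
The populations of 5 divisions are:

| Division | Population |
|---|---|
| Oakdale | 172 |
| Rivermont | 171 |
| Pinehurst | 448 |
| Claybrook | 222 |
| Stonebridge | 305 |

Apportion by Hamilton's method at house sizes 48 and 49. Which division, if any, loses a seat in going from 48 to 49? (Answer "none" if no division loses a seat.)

At 48 seats: Oakdale 6, Rivermont 6, Pinehurst 17, Claybrook 8, Stonebridge 11.
At 49 seats: Oakdale 7, Rivermont 6, Pinehurst 17, Claybrook 8, Stonebridge 11.
No division's allocation decreased.

none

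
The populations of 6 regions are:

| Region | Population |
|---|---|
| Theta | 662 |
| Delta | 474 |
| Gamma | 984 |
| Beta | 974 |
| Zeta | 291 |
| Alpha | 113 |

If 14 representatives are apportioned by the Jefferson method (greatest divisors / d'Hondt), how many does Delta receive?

Standard divisor 3498/14 ≈ 249.857; standard quotas: Theta 2.650, Delta 1.897, Gamma 3.938, Beta 3.898, Zeta 1.165, Alpha 0.452.
Rounding down gives 2, 1, 3, 3, 1, 0 = 10 seats, so the divisor must be adjusted.
With modified divisor 200: modified quotas Theta 3.310, Delta 2.370, Gamma 4.920, Beta 4.870, Zeta 1.455, Alpha 0.565.
Rounding down: Theta 3, Delta 2, Gamma 4, Beta 4, Zeta 1, Alpha 0 (total 14).
Delta receives 2.

2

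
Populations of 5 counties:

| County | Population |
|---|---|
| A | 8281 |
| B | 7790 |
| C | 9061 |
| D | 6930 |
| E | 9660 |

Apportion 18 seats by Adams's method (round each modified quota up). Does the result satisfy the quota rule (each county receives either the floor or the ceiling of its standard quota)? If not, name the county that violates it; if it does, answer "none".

Standard quotas: A 3.573, B 3.361, C 3.909, D 2.990, E 4.168.
Adams allocation: A 4, B 3, C 4, D 3, E 4.
Every allocation lies between the lower and upper quota.

none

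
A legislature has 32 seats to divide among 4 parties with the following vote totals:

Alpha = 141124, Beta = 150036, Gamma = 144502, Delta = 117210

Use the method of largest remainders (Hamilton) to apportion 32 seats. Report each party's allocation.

Total 552872; standard divisor 552872/32 ≈ 17277.25.
Standard quotas: Alpha 8.1682, Beta 8.6840, Gamma 8.3637, Delta 6.7841.
Lower quotas: Alpha 8, Beta 8, Gamma 8, Delta 6 (sum 30, leaving 2 seats).
Remainders in descending order: Delta 0.7841, Beta 0.6840, Gamma 0.3637, Alpha 0.1682.
Largest remainders: Delta, Beta receive the extra seats.

Alpha: 8, Beta: 9, Gamma: 8, Delta: 7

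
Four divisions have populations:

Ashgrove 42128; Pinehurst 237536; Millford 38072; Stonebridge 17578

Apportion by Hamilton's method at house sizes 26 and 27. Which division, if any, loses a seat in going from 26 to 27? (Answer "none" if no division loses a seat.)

none

At 26 seats: Ashgrove 3, Pinehurst 19, Millford 3, Stonebridge 1.
At 27 seats: Ashgrove 3, Pinehurst 19, Millford 3, Stonebridge 2.
No division's allocation decreased.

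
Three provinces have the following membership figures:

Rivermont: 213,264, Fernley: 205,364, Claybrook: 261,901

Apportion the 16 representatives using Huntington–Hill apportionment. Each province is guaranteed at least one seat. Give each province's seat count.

Rivermont 5, Fernley 5, Claybrook 6

With divisor 43166: modified quotas Rivermont 4.941, Fernley 4.758, Claybrook 6.067.
Geometric-mean thresholds: Rivermont √(4·5)=4.472, Fernley √(4·5)=4.472, Claybrook √(6·7)=6.481.
Each quota rounded against its threshold gives Rivermont 5, Fernley 5, Claybrook 6 (total 16).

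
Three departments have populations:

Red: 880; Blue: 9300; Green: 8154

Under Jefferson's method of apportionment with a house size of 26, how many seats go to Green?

12

Standard divisor 18334/26 ≈ 705.154; standard quotas: Red 1.248, Blue 13.189, Green 11.563.
Rounding down gives 1, 13, 11 = 25 seats, so the divisor must be adjusted.
With modified divisor 670: modified quotas Red 1.313, Blue 13.881, Green 12.170.
Rounding down: Red 1, Blue 13, Green 12 (total 26).
Green receives 12.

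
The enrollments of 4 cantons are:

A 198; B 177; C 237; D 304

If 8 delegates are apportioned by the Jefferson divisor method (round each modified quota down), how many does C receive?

2

Standard divisor 916/8 ≈ 114.5; standard quotas: A 1.729, B 1.546, C 2.070, D 2.655.
Rounding down gives 1, 1, 2, 2 = 6 seats, so the divisor must be adjusted.
With modified divisor 90: modified quotas A 2.200, B 1.967, C 2.633, D 3.378.
Rounding down: A 2, B 1, C 2, D 3 (total 8).
C receives 2.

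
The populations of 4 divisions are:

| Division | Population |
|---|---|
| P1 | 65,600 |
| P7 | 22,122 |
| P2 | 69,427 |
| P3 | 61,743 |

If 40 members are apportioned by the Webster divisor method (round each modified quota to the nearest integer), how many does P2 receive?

13

Standard divisor 218892/40 ≈ 5472.3; standard quotas: P1 11.988, P7 4.043, P2 12.687, P3 11.283.
Rounding to the nearest integer gives P1 12, P7 4, P2 13, P3 11 — total 40, matching the house size, so no adjustment is needed.
P2 receives 13.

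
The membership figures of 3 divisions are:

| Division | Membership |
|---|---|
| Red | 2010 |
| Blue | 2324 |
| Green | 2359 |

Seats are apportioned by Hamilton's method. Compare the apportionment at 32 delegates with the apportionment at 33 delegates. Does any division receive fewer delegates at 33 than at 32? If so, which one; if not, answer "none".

At 32 seats: Red 10, Blue 11, Green 11.
At 33 seats: Red 10, Blue 11, Green 12.
No division's allocation decreased.

none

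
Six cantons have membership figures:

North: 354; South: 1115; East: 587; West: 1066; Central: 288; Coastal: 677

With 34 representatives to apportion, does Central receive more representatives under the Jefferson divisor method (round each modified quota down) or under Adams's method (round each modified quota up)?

Adams

Jefferson: North 3, South 9, East 5, West 9, Central 2, Coastal 6.
Adams: North 3, South 9, East 5, West 8, Central 3, Coastal 6.
Central gets 2 under Jefferson and 3 under Adams.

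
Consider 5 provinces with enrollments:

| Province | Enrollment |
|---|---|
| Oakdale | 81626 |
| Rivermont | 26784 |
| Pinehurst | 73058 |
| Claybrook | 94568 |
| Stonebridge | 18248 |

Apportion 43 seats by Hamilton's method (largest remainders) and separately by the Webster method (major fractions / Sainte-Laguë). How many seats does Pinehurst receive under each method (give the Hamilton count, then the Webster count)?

Hamilton: Oakdale 12, Rivermont 4, Pinehurst 11, Claybrook 14, Stonebridge 2.
Webster: Oakdale 12, Rivermont 4, Pinehurst 10, Claybrook 14, Stonebridge 3.
Pinehurst gets 11 under Hamilton and 10 under Webster.

11 and 10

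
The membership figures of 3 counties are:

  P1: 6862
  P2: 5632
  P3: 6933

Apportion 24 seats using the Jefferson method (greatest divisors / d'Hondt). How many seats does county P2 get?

Standard divisor 19427/24 ≈ 809.458; standard quotas: P1 8.477, P2 6.958, P3 8.565.
Rounding down gives 8, 6, 8 = 22 seats, so the divisor must be adjusted.
With modified divisor 766: modified quotas P1 8.958, P2 7.352, P3 9.051.
Rounding down: P1 8, P2 7, P3 9 (total 24).
P2 receives 7.

7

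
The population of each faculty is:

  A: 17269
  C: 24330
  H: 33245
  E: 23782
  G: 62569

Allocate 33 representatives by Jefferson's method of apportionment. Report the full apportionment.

Standard divisor 161195/33 ≈ 4884.697; standard quotas: A 3.535, C 4.981, H 6.806, E 4.869, G 12.809.
Rounding down gives 3, 4, 6, 4, 12 = 29 seats, so the divisor must be adjusted.
With modified divisor 4600: modified quotas A 3.754, C 5.289, H 7.227, E 5.170, G 13.602.
Rounding down: A 3, C 5, H 7, E 5, G 13 (total 33).

A 3; C 5; H 7; E 5; G 13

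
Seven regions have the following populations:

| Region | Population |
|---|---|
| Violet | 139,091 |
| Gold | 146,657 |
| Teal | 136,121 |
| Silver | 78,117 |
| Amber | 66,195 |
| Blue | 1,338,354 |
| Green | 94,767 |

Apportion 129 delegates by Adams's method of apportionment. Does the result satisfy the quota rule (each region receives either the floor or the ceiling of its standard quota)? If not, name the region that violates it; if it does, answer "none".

Standard quotas: Violet 8.975, Gold 9.463, Teal 8.783, Silver 5.040, Amber 4.271, Blue 86.354, Green 6.115.
Adams allocation: Violet 9, Gold 10, Teal 9, Silver 5, Amber 5, Blue 85, Green 6.
Blue has quota 86.354 (lower 86, upper 87) but receives 85 — outside the quota interval.

Blue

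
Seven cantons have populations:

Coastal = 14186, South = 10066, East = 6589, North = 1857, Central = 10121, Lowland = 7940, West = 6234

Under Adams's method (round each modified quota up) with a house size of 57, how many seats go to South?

Standard divisor 56993/57 ≈ 999.877; standard quotas: Coastal 14.188, South 10.067, East 6.590, North 1.857, Central 10.122, Lowland 7.941, West 6.235.
Rounding up gives 15, 11, 7, 2, 11, 8, 7 = 61 seats, so the divisor must be adjusted.
With modified divisor 1070: modified quotas Coastal 13.258, South 9.407, East 6.158, North 1.736, Central 9.459, Lowland 7.421, West 5.826.
Rounding up: Coastal 14, South 10, East 7, North 2, Central 10, Lowland 8, West 6 (total 57).
South receives 10.

10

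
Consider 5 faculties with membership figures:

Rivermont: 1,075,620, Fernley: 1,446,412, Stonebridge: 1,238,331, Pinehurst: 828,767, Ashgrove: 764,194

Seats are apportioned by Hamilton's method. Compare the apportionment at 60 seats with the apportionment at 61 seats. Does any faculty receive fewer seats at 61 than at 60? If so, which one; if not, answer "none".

At 60 seats: Rivermont 12, Fernley 16, Stonebridge 14, Pinehurst 9, Ashgrove 9.
At 61 seats: Rivermont 12, Fernley 17, Stonebridge 14, Pinehurst 9, Ashgrove 9.
No faculty's allocation decreased.

none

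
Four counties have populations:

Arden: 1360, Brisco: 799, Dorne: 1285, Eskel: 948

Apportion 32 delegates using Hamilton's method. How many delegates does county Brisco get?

6

Standard divisor: 4392 ÷ 32 ≈ 137.25.
Standard quotas: Arden 9.909, Brisco 5.821, Dorne 9.362, Eskel 6.907.
Lower quotas: Arden 9, Brisco 5, Dorne 9, Eskel 6 (sum 29, leaving 3 seats).
Remainders in descending order: Arden 0.909, Eskel 0.907, Brisco 0.821, Dorne 0.362.
The surplus seats go to Arden, Eskel, Brisco.
Brisco receives 6.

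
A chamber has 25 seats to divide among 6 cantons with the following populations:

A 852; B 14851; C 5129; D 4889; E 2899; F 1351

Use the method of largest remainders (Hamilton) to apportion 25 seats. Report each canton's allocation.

A: 1, B: 12, C: 4, D: 4, E: 3, F: 1

The standard divisor is 29971/25 ≈ 1198.84.
Standard quotas: A 0.7107, B 12.3878, C 4.2783, D 4.0781, E 2.4182, F 1.1269.
Lower quotas: A 0, B 12, C 4, D 4, E 2, F 1 (sum 23, leaving 2 seats).
Remainders in descending order: A 0.7107, E 0.4182, B 0.3878, C 0.2783, F 0.1269, D 0.0781.
The surplus seats go to A, E.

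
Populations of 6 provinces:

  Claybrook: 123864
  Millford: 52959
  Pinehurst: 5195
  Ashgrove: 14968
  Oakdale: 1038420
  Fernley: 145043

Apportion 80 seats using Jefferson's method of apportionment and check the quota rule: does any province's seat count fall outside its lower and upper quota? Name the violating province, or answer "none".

Oakdale

Standard quotas: Claybrook 7.178, Millford 3.069, Pinehurst 0.301, Ashgrove 0.867, Oakdale 60.179, Fernley 8.406.
Jefferson allocation: Claybrook 7, Millford 3, Pinehurst 0, Ashgrove 0, Oakdale 62, Fernley 8.
Oakdale has quota 60.179 (lower 60, upper 61) but receives 62 — outside the quota interval.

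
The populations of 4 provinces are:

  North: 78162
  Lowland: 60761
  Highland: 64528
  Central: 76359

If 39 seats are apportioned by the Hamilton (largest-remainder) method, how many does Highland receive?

9

The standard divisor is 279810/39 ≈ 7174.615.
Standard quotas: North 10.8942, Lowland 8.4689, Highland 8.9939, Central 10.6429.
Lower quotas: North 10, Lowland 8, Highland 8, Central 10 (sum 36, leaving 3 seats).
Remainders in descending order: Highland 0.9939, North 0.8942, Central 0.6429, Lowland 0.4689.
The surplus seats go to Highland, North, Central.
Highland receives 9.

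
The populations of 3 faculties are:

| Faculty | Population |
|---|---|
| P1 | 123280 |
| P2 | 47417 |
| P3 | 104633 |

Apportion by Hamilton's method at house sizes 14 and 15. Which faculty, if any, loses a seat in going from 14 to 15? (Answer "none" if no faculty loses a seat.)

At 14 seats: P1 6, P2 3, P3 5.
At 15 seats: P1 7, P2 2, P3 6.
P2 drops from 3 to 2.

P2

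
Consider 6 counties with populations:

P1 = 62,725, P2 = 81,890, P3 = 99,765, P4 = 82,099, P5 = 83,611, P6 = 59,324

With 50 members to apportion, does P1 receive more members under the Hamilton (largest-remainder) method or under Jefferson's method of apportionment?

Hamilton: P1 7, P2 9, P3 10, P4 9, P5 9, P6 6.
Jefferson: P1 6, P2 9, P3 11, P4 9, P5 9, P6 6.
P1 gets 7 under Hamilton and 6 under Jefferson.

Hamilton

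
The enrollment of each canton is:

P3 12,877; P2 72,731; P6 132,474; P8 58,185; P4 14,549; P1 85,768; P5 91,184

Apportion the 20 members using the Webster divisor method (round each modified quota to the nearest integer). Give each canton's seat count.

P3=1; P2=3; P6=5; P8=2; P4=1; P1=4; P5=4

Standard divisor 467768/20 ≈ 23388.4; standard quotas: P3 0.551, P2 3.110, P6 5.664, P8 2.488, P4 0.622, P1 3.667, P5 3.899.
Rounding to the nearest integer gives 1, 3, 6, 2, 1, 4, 4 = 21 seats, so the divisor must be adjusted.
With modified divisor 24300: modified quotas P3 0.530, P2 2.993, P6 5.452, P8 2.394, P4 0.599, P1 3.530, P5 3.752.
Rounding to the nearest integer: P3 1, P2 3, P6 5, P8 2, P4 1, P1 4, P5 4 (total 20).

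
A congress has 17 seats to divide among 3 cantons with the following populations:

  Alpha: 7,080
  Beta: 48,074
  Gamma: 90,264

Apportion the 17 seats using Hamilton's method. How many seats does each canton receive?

Alpha 1, Beta 6, Gamma 10

Total 145418; standard divisor 145418/17 = 8554.
Standard quotas: Alpha 0.8277, Beta 5.6201, Gamma 10.5523.
Lower quotas: Alpha 0, Beta 5, Gamma 10 (sum 15, leaving 2 seats).
Remainders in descending order: Alpha 0.8277, Beta 0.6201, Gamma 0.5523.
Largest remainders: Alpha, Beta receive the extra seats.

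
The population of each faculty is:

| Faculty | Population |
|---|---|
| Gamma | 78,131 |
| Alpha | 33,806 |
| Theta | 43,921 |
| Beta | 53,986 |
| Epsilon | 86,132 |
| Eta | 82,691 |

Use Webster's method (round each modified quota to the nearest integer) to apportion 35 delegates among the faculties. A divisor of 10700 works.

Gamma 7; Alpha 3; Theta 4; Beta 5; Epsilon 8; Eta 8

With modified divisor 10700: modified quotas Gamma 7.302, Alpha 3.159, Theta 4.105, Beta 5.045, Epsilon 8.050, Eta 7.728.
Rounding to the nearest integer: Gamma 7, Alpha 3, Theta 4, Beta 5, Epsilon 8, Eta 8 (total 35).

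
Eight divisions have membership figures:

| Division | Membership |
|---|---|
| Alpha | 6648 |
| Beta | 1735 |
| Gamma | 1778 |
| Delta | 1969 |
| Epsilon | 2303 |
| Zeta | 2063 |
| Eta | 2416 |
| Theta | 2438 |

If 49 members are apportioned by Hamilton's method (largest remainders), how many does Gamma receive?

4

Total 21350; standard divisor 21350/49 ≈ 435.714.
Standard quotas: Alpha 15.2577, Beta 3.9820, Gamma 4.0807, Delta 4.5190, Epsilon 5.2856, Zeta 4.7348, Eta 5.5449, Theta 5.5954.
Lower quotas: Alpha 15, Beta 3, Gamma 4, Delta 4, Epsilon 5, Zeta 4, Eta 5, Theta 5 (sum 45, leaving 4 seats).
Remainders in descending order: Beta 0.9820, Zeta 0.7348, Theta 0.5954, Eta 0.5449, Delta 0.5190, Epsilon 0.2856, Alpha 0.2577, Gamma 0.0807.
The surplus seats go to Beta, Zeta, Theta, Eta.
Gamma receives 4.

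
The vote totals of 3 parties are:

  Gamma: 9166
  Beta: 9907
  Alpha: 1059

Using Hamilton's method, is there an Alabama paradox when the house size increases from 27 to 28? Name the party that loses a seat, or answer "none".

Alpha

At 27 seats: Gamma 12, Beta 13, Alpha 2.
At 28 seats: Gamma 13, Beta 14, Alpha 1.
Alpha drops from 2 to 1.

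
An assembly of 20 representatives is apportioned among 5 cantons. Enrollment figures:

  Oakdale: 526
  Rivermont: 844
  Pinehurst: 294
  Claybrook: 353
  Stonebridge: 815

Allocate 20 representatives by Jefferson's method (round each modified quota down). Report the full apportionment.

Standard divisor 2832/20 ≈ 141.6; standard quotas: Oakdale 3.715, Rivermont 5.960, Pinehurst 2.076, Claybrook 2.493, Stonebridge 5.756.
Rounding down gives 3, 5, 2, 2, 5 = 17 seats, so the divisor must be adjusted.
With modified divisor 130: modified quotas Oakdale 4.046, Rivermont 6.492, Pinehurst 2.262, Claybrook 2.715, Stonebridge 6.269.
Rounding down: Oakdale 4, Rivermont 6, Pinehurst 2, Claybrook 2, Stonebridge 6 (total 20).

Oakdale 4, Rivermont 6, Pinehurst 2, Claybrook 2, Stonebridge 6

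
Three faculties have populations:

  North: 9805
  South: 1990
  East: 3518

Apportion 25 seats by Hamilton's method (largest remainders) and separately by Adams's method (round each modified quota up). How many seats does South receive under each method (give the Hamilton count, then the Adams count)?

3 and 4

Hamilton: North 16, South 3, East 6.
Adams: North 15, South 4, East 6.
South gets 3 under Hamilton and 4 under Adams.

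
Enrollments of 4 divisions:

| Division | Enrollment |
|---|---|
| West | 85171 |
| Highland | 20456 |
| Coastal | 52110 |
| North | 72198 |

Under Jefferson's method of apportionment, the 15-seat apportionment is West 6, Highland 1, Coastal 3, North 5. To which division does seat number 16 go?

Priority for the next seat is population ÷ (current seats + 1).
Priorities: West 12167.286, Highland 10228.000, Coastal 13027.500, North 12033.000.
Highest priority: Coastal.

Coastal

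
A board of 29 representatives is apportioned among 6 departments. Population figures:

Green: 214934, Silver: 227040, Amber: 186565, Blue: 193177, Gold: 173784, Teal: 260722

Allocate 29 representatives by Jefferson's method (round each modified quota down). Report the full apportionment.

Green: 5; Silver: 5; Amber: 4; Blue: 5; Gold: 4; Teal: 6

Standard divisor 1256222/29 ≈ 43318; standard quotas: Green 4.962, Silver 5.241, Amber 4.307, Blue 4.460, Gold 4.012, Teal 6.019.
Rounding down gives 4, 5, 4, 4, 4, 6 = 27 seats, so the divisor must be adjusted.
With modified divisor 38200: modified quotas Green 5.627, Silver 5.943, Amber 4.884, Blue 5.057, Gold 4.549, Teal 6.825.
Rounding down: Green 5, Silver 5, Amber 4, Blue 5, Gold 4, Teal 6 (total 29).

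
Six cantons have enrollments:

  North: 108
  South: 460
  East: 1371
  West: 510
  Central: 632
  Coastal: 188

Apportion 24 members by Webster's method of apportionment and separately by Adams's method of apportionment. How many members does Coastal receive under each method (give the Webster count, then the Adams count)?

Webster: North 1, South 3, East 10, West 4, Central 5, Coastal 1.
Adams: North 1, South 3, East 9, West 4, Central 5, Coastal 2.
Coastal gets 1 under Webster and 2 under Adams.

1 and 2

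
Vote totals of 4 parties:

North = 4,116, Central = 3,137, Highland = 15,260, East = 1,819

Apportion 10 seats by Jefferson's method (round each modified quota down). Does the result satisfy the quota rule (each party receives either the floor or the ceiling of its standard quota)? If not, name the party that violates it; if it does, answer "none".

Standard quotas: North 1.692, Central 1.289, Highland 6.272, East 0.748.
Jefferson allocation: North 2, Central 1, Highland 7, East 0.
Every allocation lies between the lower and upper quota.

none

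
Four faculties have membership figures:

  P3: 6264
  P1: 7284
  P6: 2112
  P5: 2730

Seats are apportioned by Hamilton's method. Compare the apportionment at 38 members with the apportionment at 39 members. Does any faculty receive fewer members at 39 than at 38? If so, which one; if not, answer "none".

At 38 seats: P3 13, P1 15, P6 4, P5 6.
At 39 seats: P3 13, P1 15, P6 5, P5 6.
No faculty's allocation decreased.

none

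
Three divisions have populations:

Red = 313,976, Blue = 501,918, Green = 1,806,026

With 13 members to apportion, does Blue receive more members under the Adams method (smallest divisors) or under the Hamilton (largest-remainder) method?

Adams

Adams: Red 2, Blue 3, Green 8.
Hamilton: Red 2, Blue 2, Green 9.
Blue gets 3 under Adams and 2 under Hamilton.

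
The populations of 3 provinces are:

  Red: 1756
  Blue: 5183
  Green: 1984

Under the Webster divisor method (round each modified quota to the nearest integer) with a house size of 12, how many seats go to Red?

Standard divisor 8923/12 ≈ 743.583; standard quotas: Red 2.362, Blue 6.970, Green 2.668.
Rounding to the nearest integer gives Red 2, Blue 7, Green 3 — total 12, matching the house size, so no adjustment is needed.
Red receives 2.

2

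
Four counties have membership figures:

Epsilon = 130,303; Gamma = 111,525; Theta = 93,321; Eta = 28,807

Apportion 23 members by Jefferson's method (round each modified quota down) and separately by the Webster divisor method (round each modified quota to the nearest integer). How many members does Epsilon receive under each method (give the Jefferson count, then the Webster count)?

9 and 8

Jefferson: Epsilon 9, Gamma 7, Theta 6, Eta 1.
Webster: Epsilon 8, Gamma 7, Theta 6, Eta 2.
Epsilon gets 9 under Jefferson and 8 under Webster.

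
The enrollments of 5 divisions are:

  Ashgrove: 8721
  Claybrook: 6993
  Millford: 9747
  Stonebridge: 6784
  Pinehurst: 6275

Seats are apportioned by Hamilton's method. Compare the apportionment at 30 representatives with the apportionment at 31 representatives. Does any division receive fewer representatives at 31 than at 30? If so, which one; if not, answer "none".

none

At 30 seats: Ashgrove 7, Claybrook 5, Millford 8, Stonebridge 5, Pinehurst 5.
At 31 seats: Ashgrove 7, Claybrook 6, Millford 8, Stonebridge 5, Pinehurst 5.
No division's allocation decreased.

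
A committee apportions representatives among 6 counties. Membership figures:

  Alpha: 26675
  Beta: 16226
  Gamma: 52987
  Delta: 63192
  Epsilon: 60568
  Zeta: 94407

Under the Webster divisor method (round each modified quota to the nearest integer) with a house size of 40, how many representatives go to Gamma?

7

Standard divisor 314055/40 ≈ 7851.375; standard quotas: Alpha 3.397, Beta 2.067, Gamma 6.749, Delta 8.049, Epsilon 7.714, Zeta 12.024.
Rounding to the nearest integer gives Alpha 3, Beta 2, Gamma 7, Delta 8, Epsilon 8, Zeta 12 — total 40, matching the house size, so no adjustment is needed.
Gamma receives 7.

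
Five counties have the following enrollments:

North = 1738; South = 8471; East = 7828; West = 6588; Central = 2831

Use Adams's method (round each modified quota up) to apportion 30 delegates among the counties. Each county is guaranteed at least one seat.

North 2; South 9; East 9; West 7; Central 3

Standard divisor 27456/30 ≈ 915.2; standard quotas: North 1.899, South 9.256, East 8.553, West 7.198, Central 3.093.
Rounding up gives 2, 10, 9, 8, 4 = 33 seats, so the divisor must be adjusted.
With modified divisor 960: modified quotas North 1.810, South 8.824, East 8.154, West 6.862, Central 2.949.
Rounding up: North 2, South 9, East 9, West 7, Central 3 (total 30).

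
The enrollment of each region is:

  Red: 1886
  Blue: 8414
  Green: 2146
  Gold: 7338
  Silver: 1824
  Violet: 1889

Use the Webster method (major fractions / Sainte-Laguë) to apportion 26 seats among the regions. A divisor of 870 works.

With modified divisor 870: modified quotas Red 2.168, Blue 9.671, Green 2.467, Gold 8.434, Silver 2.097, Violet 2.171.
Rounding to the nearest integer: Red 2, Blue 10, Green 2, Gold 8, Silver 2, Violet 2 (total 26).

Red=2, Blue=10, Green=2, Gold=8, Silver=2, Violet=2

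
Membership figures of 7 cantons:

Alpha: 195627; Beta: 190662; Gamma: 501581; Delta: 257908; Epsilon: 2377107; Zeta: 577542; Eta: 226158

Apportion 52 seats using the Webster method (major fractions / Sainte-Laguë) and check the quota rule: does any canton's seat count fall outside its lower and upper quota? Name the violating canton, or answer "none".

none

Standard quotas: Alpha 2.351, Beta 2.292, Gamma 6.028, Delta 3.100, Epsilon 28.570, Zeta 6.941, Eta 2.718.
Webster allocation: Alpha 2, Beta 2, Gamma 6, Delta 3, Epsilon 29, Zeta 7, Eta 3.
Every allocation lies between the lower and upper quota.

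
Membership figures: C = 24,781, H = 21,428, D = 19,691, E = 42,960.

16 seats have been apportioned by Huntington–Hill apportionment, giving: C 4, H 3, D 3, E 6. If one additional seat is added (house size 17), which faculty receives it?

Priority for the next seat is population ÷ (√(s·(s+1))).
Priorities: C 5541.200, H 6185.731, D 5684.302, E 6628.872.
Highest priority: E.

E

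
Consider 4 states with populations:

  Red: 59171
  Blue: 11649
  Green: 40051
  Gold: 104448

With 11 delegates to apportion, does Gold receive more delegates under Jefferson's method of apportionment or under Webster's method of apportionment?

Jefferson: Red 3, Blue 0, Green 2, Gold 6.
Webster: Red 3, Blue 1, Green 2, Gold 5.
Gold gets 6 under Jefferson and 5 under Webster.

Jefferson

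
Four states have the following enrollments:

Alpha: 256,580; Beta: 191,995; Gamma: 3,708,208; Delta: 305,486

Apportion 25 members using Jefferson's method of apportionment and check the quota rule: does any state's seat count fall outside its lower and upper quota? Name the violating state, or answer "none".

Gamma

Standard quotas: Alpha 1.437, Beta 1.076, Gamma 20.775, Delta 1.711.
Jefferson allocation: Alpha 1, Beta 1, Gamma 22, Delta 1.
Gamma has quota 20.775 (lower 20, upper 21) but receives 22 — outside the quota interval.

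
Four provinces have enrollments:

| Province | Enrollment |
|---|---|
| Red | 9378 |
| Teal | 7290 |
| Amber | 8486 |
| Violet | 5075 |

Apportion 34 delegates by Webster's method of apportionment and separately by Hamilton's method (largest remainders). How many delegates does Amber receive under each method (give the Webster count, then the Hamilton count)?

Webster: Red 10, Teal 8, Amber 10, Violet 6.
Hamilton: Red 11, Teal 8, Amber 9, Violet 6.
Amber gets 10 under Webster and 9 under Hamilton.

10 and 9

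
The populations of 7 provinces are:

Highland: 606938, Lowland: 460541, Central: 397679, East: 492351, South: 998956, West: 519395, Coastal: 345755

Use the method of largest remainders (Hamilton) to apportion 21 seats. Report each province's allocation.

Total 3821615; standard divisor 3821615/21 ≈ 181981.667.
Standard quotas: Highland 3.3352, Lowland 2.5307, Central 2.1853, East 2.7055, South 5.4893, West 2.8541, Coastal 1.8999.
Lower quotas: Highland 3, Lowland 2, Central 2, East 2, South 5, West 2, Coastal 1 (sum 17, leaving 4 seats).
Remainders in descending order: Coastal 0.8999, West 0.8541, East 0.7055, Lowland 0.5307, South 0.4893, Highland 0.3352, Central 0.1853.
Largest remainders: Coastal, West, East, Lowland receive the extra seats.

Highland=3; Lowland=3; Central=2; East=3; South=5; West=3; Coastal=2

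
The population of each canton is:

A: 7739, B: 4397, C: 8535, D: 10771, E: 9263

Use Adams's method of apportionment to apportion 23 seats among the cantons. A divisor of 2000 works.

With modified divisor 2000: modified quotas A 3.869, B 2.199, C 4.268, D 5.386, E 4.631.
Rounding up: A 4, B 3, C 5, D 6, E 5 (total 23).

A: 4, B: 3, C: 5, D: 6, E: 5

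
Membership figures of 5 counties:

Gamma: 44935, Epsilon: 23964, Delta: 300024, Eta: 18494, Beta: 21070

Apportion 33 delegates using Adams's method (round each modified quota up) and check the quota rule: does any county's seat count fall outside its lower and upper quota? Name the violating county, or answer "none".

Delta

Standard quotas: Gamma 3.630, Epsilon 1.936, Delta 24.238, Eta 1.494, Beta 1.702.
Adams allocation: Gamma 4, Epsilon 2, Delta 23, Eta 2, Beta 2.
Delta has quota 24.238 (lower 24, upper 25) but receives 23 — outside the quota interval.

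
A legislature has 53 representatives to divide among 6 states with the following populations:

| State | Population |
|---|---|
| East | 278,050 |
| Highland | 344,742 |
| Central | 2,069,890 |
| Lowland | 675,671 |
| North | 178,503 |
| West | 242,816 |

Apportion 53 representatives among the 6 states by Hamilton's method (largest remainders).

East: 4, Highland: 5, Central: 29, Lowland: 9, North: 3, West: 3

Standard divisor: 3789672 ÷ 53 ≈ 71503.245.
Standard quotas: East 3.8886, Highland 4.8213, Central 28.9482, Lowland 9.4495, North 2.4964, West 3.3959.
Lower quotas: East 3, Highland 4, Central 28, Lowland 9, North 2, West 3 (sum 49, leaving 4 seats).
Remainders in descending order: Central 0.9482, East 0.8886, Highland 0.8213, North 0.4964, Lowland 0.4495, West 0.3959.
Largest remainders: Central, East, Highland, North receive the extra seats.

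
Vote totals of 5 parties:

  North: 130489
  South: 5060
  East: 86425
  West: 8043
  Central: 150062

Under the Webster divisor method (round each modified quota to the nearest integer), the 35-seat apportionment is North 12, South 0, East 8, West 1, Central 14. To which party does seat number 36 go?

Priority for the next seat is population ÷ (current seats + 0.5).
Priorities: North 10439.120, South 10120.000, East 10167.647, West 5362.000, Central 10349.103.
Highest priority: North.

North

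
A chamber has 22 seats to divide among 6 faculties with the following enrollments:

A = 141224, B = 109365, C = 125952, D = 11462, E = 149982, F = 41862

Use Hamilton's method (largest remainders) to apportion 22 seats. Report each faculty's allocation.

A 5, B 4, C 5, D 0, E 6, F 2

Total 579847; standard divisor 579847/22 ≈ 26356.682.
Standard quotas: A 5.3582, B 4.1494, C 4.7788, D 0.4349, E 5.6905, F 1.5883.
Lower quotas: A 5, B 4, C 4, D 0, E 5, F 1 (sum 19, leaving 3 seats).
Remainders in descending order: C 0.7788, E 0.6905, F 0.5883, D 0.4349, A 0.3582, B 0.1494.
The surplus seats go to C, E, F.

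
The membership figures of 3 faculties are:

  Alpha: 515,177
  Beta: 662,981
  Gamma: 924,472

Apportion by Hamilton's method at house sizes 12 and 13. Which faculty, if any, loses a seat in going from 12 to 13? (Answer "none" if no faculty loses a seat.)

At 12 seats: Alpha 3, Beta 4, Gamma 5.
At 13 seats: Alpha 3, Beta 4, Gamma 6.
No faculty's allocation decreased.

none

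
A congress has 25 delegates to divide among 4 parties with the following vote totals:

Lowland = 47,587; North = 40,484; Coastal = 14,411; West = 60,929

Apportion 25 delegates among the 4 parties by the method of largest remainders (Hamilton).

Lowland 7, North 6, Coastal 2, West 10

Total 163411; standard divisor 163411/25 ≈ 6536.44.
Standard quotas: Lowland 7.2803, North 6.1936, Coastal 2.2047, West 9.3214.
Lower quotas: Lowland 7, North 6, Coastal 2, West 9 (sum 24, leaving 1 seat).
Remainders in descending order: West 0.3214, Lowland 0.2803, Coastal 0.2047, North 0.1936.
Largest remainder: West receives the extra seat.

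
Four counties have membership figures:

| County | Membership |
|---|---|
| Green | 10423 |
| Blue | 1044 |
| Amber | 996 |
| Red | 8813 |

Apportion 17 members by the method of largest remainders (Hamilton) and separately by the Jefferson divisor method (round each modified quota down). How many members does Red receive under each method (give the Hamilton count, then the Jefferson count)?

Hamilton: Green 8, Blue 1, Amber 1, Red 7.
Jefferson: Green 9, Blue 0, Amber 0, Red 8.
Red gets 7 under Hamilton and 8 under Jefferson.

7 and 8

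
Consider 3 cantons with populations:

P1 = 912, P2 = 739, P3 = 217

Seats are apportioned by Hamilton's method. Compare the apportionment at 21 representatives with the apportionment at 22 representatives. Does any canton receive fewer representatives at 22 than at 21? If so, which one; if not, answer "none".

At 21 seats: P1 10, P2 8, P3 3.
At 22 seats: P1 11, P2 9, P3 2.
P3 drops from 3 to 2.

P3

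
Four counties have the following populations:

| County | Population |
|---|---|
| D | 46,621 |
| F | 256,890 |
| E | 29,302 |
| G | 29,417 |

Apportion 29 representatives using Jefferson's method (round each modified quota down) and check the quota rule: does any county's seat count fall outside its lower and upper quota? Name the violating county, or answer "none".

Standard quotas: D 3.732, F 20.567, E 2.346, G 2.355.
Jefferson allocation: D 3, F 22, E 2, G 2.
F has quota 20.567 (lower 20, upper 21) but receives 22 — outside the quota interval.

F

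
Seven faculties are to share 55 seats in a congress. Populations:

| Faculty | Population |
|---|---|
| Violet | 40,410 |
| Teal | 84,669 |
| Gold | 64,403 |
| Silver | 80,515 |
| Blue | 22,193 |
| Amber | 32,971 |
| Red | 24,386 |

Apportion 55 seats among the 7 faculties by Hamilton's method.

Total 349547; standard divisor 349547/55 ≈ 6355.4.
Standard quotas: Violet 6.3584, Teal 13.3224, Gold 10.1336, Silver 12.6688, Blue 3.4920, Amber 5.1879, Red 3.8371.
Lower quotas: Violet 6, Teal 13, Gold 10, Silver 12, Blue 3, Amber 5, Red 3 (sum 52, leaving 3 seats).
Remainders in descending order: Red 0.8371, Silver 0.6688, Blue 0.4920, Violet 0.3584, Teal 0.3224, Amber 0.1879, Gold 0.1336.
The surplus seats go to Red, Silver, Blue.

Violet 6; Teal 13; Gold 10; Silver 13; Blue 4; Amber 5; Red 4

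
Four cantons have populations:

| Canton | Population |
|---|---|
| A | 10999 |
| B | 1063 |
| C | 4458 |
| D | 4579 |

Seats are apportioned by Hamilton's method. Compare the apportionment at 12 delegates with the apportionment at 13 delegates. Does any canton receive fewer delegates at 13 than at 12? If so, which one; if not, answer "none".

B

At 12 seats: A 6, B 1, C 2, D 3.
At 13 seats: A 7, B 0, C 3, D 3.
B drops from 1 to 0.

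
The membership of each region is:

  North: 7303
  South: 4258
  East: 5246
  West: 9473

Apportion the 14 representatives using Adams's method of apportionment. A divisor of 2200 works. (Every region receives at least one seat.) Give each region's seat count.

North=4, South=2, East=3, West=5

With modified divisor 2200: modified quotas North 3.320, South 1.935, East 2.385, West 4.306.
Rounding up: North 4, South 2, East 3, West 5 (total 14).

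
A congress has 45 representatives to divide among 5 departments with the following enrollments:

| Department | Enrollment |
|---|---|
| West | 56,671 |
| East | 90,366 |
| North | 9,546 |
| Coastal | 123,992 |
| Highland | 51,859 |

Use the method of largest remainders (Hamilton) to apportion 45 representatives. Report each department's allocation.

Standard divisor: 332434 ÷ 45 ≈ 7387.422.
Standard quotas: West 7.6713, East 12.2324, North 1.2922, Coastal 16.7842, Highland 7.0199.
Lower quotas: West 7, East 12, North 1, Coastal 16, Highland 7 (sum 43, leaving 2 seats).
Remainders in descending order: Coastal 0.7842, West 0.6713, North 0.2922, East 0.2324, Highland 0.0199.
The surplus seats go to Coastal, West.

West: 8; East: 12; North: 1; Coastal: 17; Highland: 7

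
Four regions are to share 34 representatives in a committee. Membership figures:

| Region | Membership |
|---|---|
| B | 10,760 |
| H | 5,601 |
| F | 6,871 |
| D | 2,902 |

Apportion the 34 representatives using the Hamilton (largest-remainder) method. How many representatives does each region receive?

Total 26134; standard divisor 26134/34 ≈ 768.647.
Standard quotas: B 13.9986, H 7.2868, F 8.9391, D 3.7755.
Lower quotas: B 13, H 7, F 8, D 3 (sum 31, leaving 3 seats).
Remainders in descending order: B 0.9986, F 0.9391, D 0.7755, H 0.2868.
Largest remainders: B, F, D receive the extra seats.

B 14; H 7; F 9; D 4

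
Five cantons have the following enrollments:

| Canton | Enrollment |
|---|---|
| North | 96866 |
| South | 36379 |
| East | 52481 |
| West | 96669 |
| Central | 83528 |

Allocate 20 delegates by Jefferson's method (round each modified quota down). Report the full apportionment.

North 5, South 2, East 3, West 5, Central 5

Standard divisor 365923/20 ≈ 18296.15; standard quotas: North 5.294, South 1.988, East 2.868, West 5.284, Central 4.565.
Rounding down gives 5, 1, 2, 5, 4 = 17 seats, so the divisor must be adjusted.
With modified divisor 16400: modified quotas North 5.906, South 2.218, East 3.200, West 5.894, Central 5.093.
Rounding down: North 5, South 2, East 3, West 5, Central 5 (total 20).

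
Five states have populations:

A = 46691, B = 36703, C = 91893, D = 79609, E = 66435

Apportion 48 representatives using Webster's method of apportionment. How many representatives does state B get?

Standard divisor 321331/48 ≈ 6694.396; standard quotas: A 6.975, B 5.483, C 13.727, D 11.892, E 9.924.
Rounding to the nearest integer gives A 7, B 5, C 14, D 12, E 10 — total 48, matching the house size, so no adjustment is needed.
B receives 5.

5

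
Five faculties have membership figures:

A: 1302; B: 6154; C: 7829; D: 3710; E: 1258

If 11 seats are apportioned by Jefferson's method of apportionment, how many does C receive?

5

Standard divisor 20253/11 ≈ 1841.182; standard quotas: A 0.707, B 3.342, C 4.252, D 2.015, E 0.683.
Rounding down gives 0, 3, 4, 2, 0 = 9 seats, so the divisor must be adjusted.
With modified divisor 1400: modified quotas A 0.930, B 4.396, C 5.592, D 2.650, E 0.899.
Rounding down: A 0, B 4, C 5, D 2, E 0 (total 11).
C receives 5.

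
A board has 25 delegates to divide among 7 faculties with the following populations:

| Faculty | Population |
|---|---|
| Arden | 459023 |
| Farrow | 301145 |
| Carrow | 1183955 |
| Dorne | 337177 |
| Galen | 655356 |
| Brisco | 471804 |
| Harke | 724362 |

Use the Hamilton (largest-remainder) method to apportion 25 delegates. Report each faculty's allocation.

Arden: 3; Farrow: 2; Carrow: 7; Dorne: 2; Galen: 4; Brisco: 3; Harke: 4

The standard divisor is 4132822/25 ≈ 165312.88.
Standard quotas: Arden 2.7767, Farrow 1.8217, Carrow 7.1619, Dorne 2.0396, Galen 3.9643, Brisco 2.8540, Harke 4.3818.
Lower quotas: Arden 2, Farrow 1, Carrow 7, Dorne 2, Galen 3, Brisco 2, Harke 4 (sum 21, leaving 4 seats).
Remainders in descending order: Galen 0.9643, Brisco 0.8540, Farrow 0.8217, Arden 0.7767, Harke 0.3818, Carrow 0.1619, Dorne 0.0396.
The surplus seats go to Galen, Brisco, Farrow, Arden.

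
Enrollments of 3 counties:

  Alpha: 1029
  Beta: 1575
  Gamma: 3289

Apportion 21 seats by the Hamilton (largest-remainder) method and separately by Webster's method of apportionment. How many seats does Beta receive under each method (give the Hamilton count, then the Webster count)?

5 and 6

Hamilton: Alpha 4, Beta 5, Gamma 12.
Webster: Alpha 4, Beta 6, Gamma 11.
Beta gets 5 under Hamilton and 6 under Webster.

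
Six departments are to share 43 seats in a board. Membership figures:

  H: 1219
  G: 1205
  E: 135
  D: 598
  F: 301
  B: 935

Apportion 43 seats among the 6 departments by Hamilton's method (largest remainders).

H=12, G=12, E=1, D=6, F=3, B=9

Total 4393; standard divisor 4393/43 ≈ 102.163.
Standard quotas: H 11.932, G 11.795, E 1.321, D 5.853, F 2.946, B 9.152.
Lower quotas: H 11, G 11, E 1, D 5, F 2, B 9 (sum 39, leaving 4 seats).
Remainders in descending order: F 0.946, H 0.932, D 0.853, G 0.795, E 0.321, B 0.152.
Largest remainders: F, H, D, G receive the extra seats.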